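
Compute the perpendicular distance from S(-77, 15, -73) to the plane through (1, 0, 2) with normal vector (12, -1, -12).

3

The plane has equation n·(r − (1, 0, 2)) = 0, i.e. n·r = -12.
Then n·(-77, 15, -73) - (-12) = -51.
|n| = √(144 + 1 + 144) = 17, so the distance is |-51|/17 = 3.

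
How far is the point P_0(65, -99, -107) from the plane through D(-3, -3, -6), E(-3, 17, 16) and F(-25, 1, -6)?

DE = (0, 20, 22) and DF = (-22, 4, 0), so a normal is n = DE × DF = (-88, -484, 440).
d = |(-88)·65 + (-484)·(-99) + 440·(-107) − (-924)| / √(7744 + 234256 + 193600) = |-3960| / 660 = 6.

6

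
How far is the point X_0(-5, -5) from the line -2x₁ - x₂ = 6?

d = |(-2)·(-5) + (-1)·(-5) − 6| / √(4 + 1) = |9|/√5 = 9√5/5.

9√5/5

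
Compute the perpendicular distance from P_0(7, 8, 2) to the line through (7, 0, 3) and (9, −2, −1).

A direction vector is d = (2, −2, −4).
AP = (0, 8, −1), and AP × d = (−34, −2, −16).
|AP × d|² = 1416 and |d|² = 24, so the distance is √(1416/24) = √59.

√59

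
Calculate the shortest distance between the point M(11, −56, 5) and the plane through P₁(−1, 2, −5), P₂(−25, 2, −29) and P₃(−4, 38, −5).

2

P₁P₂ = (−24, 0, −24) and P₁P₃ = (−3, 36, 0), so a normal is n = P₁P₂ × P₁P₃ = (864, 72, −864).
Then n·(11, −56, 5) − 3600 = −2448.
|n| = √(746496 + 5184 + 746496) = 1224, so the distance is |-2448|/1224 = 2.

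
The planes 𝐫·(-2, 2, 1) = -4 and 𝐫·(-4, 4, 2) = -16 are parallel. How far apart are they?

4/3

Divide the second equation by 2 to match normals: -2x + 2y + z = -8.
Both planes have normal n = (-2, 2, 1), |n| = 3. Any point on the first plane is at distance |(-8) − (-4)|/|n| = 4/3 from the second.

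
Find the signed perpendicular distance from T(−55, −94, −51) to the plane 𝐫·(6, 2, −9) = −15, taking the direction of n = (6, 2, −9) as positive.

-4

n·T − (-15) = -44.
|n| = 11, so the signed distance is -44/11 = -4.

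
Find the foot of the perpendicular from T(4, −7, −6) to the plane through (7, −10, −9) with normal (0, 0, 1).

n = (0, 0, 1), |n|² = 1, and n·T − (-9) = 3.
t = 3/1 = 3, so the foot is T − t·n = (4, −7, −6) − 3·(0, 0, 1) = (4, −7, −9).

(4, -7, -9)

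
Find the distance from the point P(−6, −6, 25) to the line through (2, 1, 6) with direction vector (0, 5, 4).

Direction vector d = (0, 5, 4).
AP = (−8, −7, 19), and AP × d = (−123, 32, −40).
|AP × d|² = 17753 and |d|² = 41, so the distance is √(17753/41) = √433.

√433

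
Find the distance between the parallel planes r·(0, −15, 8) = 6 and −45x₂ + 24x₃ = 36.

Divide the second equation by 3 to match normals: −15x₂ + 8x₃ = 12.
Both planes have normal n = (0, −15, 8), |n| = 17. Any point on the first plane is at distance |12 − 6|/|n| = 6/17 from the second.

6/17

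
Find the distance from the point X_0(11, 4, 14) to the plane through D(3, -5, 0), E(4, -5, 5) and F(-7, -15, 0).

DE = (1, 0, 5) and DF = (-10, -10, 0), so a normal is n = DE × DF = (50, -50, -10).
Then n·(11, 4, 14) - 400 = -190.
|n| = √(2500 + 2500 + 100) = 10√51, so the distance is |-190|/(10√51) = 19√51/51.

19√51/51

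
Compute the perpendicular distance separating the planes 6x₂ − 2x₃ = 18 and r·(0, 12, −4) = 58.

Divide the second equation by 2 to match normals: 6x₂ − 2x₃ = 29.
With common normal n = (0, 6, −2) (|n| = 2√10), the distance is |18 − 29|/|n| = 11/(2√10) = 11√10/20.

11/(2√10)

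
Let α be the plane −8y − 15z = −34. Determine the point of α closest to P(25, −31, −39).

(25, -7, 6)

The perpendicular from P has direction n = (0, −8, −15): r = (25, −31, −39) + t(0, −8, −15).
Substitute into the plane: n·(P + tn) = -34 gives 833 + 289t = -34, so t = -3.
Foot = (25, −31, −39) + (-3)·(0, −8, −15) = (25, −7, 6).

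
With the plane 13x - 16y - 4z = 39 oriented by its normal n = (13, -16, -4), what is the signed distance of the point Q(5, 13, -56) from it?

2

n·Q − 39 = 42.
|n| = 21, so the signed distance is 42/21 = 2.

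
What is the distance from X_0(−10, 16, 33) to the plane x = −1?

9

n = (1, 0, 0); n·P − (-1) = -9; |n| = 1; distance = 9/1 = 9.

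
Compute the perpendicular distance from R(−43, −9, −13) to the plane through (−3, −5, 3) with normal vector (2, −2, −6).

12/√11

The plane has equation n·(r − (−3, −5, 3)) = 0, i.e. n·r = -14.
d = |2·(-43) + (-2)·(-9) + (-6)·(-13) − (-14)| / √(4 + 4 + 36) = |24| / (2√11) = 12√11/11.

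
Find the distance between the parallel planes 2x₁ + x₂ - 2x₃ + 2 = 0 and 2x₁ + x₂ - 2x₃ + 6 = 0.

Both planes have normal n = (2, 1, -2), |n| = 3. Any point on the first plane is at distance |(-6) − (-2)|/|n| = 4/3 from the second.

4/3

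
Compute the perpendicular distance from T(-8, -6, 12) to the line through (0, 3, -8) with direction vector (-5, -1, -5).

Direction vector d = (-5, -1, -5).
AP = (-8, -9, 20), and AP × d = (65, -140, -37).
|AP × d|² = 25194 and |d|² = 51, so the distance is √(25194/51) = √494.

√494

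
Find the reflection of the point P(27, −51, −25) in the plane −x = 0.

n = (−1, 0, 0), |n|² = 1, n·P − 0 = -27, so t = -27/1 = -27.
Foot F = P − (-27)·n = (0, −51, −25); the reflection is 2F − P = (−27, −51, −25).

(-27, -51, -25)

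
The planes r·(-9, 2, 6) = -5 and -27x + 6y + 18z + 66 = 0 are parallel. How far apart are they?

Divide the second equation by 3 to match normals: -9x + 2y + 6z = -22.
Both planes have normal n = (-9, 2, 6), |n| = 11. Any point on the first plane is at distance |(-22) − (-5)|/|n| = 17/11 from the second.

17/11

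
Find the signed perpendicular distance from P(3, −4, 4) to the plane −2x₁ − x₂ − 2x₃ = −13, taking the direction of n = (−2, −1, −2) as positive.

1

n·P − (-13) = 3.
|n| = 3, so the signed distance is 3/3 = 1.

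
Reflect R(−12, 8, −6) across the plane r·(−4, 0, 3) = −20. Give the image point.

With n = (−4, 0, 3), the signed offset is (n·R − (-20))/|n|² = 50/25 = 2.
R' = R − 2t·n = (−12, 8, −6) − 4·(−4, 0, 3) = (4, 8, −18).

(4, 8, -18)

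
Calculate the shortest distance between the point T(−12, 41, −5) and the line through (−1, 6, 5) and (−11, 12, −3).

A direction vector is d = (−10, 6, −8).
AP = (−11, 35, −10), and AP × d = (−220, 12, 284).
|AP × d|² = 129200 and |d|² = 200, so the distance is √(129200/200) = √646.

√646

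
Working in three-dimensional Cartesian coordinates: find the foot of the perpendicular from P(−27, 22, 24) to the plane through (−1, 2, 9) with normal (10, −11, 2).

(-7, 0, 28)

The perpendicular from P has direction n = (10, −11, 2): r = (−27, 22, 24) + λ(10, −11, 2).
Substitute into the plane: n·(P + λn) = -14 gives -464 + 225λ = -14, so λ = 2.
Foot = (−27, 22, 24) + 2·(10, −11, 2) = (−7, 0, 28).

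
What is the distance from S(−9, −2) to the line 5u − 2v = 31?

d = |5·(-9) + (-2)·(-2) − 31| / √(25 + 4) = |-72|/√29 = 72/√29.

72/√29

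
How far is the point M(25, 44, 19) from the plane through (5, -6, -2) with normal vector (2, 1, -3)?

The plane has equation n·(r − (5, -6, -2)) = 0, i.e. n·r = 10.
Then n·(25, 44, 19) - 10 = 27.
|n| = √(4 + 1 + 9) = √14, so the distance is |27|/√14 = 27√14/14.

27/√14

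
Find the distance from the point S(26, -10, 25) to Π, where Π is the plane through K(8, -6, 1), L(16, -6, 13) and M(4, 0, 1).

2√17/17

KL = (8, 0, 12) and KM = (-4, 6, 0), so a normal is n = KL × KM = (-72, -48, 48).
Then n·(26, -10, 25) - (-240) = 48.
|n| = √(5184 + 2304 + 2304) = 24√17, so the distance is |48|/(24√17) = 2/√17.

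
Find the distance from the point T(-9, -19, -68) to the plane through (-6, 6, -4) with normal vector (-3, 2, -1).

23√14/14

The plane has equation n·(r − (-6, 6, -4)) = 0, i.e. n·r = 34.
n = (-3, 2, -1); n·P − 34 = 23; |n| = √14; distance = 23/√14.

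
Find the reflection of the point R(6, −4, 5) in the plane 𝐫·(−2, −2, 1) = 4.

(14/3, -16/3, 17/3)

n = (−2, −2, 1), |n|² = 9, n·R − 4 = -3, so t = -3/9 = -1/3.
Foot F = R − (-1/3)·n = (16/3, −14/3, 16/3); the reflection is 2F − R = (14/3, −16/3, 17/3).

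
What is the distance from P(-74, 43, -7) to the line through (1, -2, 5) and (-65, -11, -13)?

A direction vector is d = (-66, -9, -18).
AP = (-75, 45, -12); AP·d = 4761, |AP|² = 7794, |d|² = 4761.
distance² = |AP|² − (AP·d)²/|d|² = 7794 − 22667121/4761 = 3033, so the distance is 3√337.

3√337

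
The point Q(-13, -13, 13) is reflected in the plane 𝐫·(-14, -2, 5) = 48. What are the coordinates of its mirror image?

(15, -9, 3)

With n = (-14, -2, 5), the signed offset is (n·Q − 48)/|n|² = 225/225 = 1.
Q' = Q − 2t·n = (-13, -13, 13) − 2·(-14, -2, 5) = (15, -9, 3).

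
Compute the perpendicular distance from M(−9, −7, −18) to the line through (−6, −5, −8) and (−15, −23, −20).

2√13

A direction vector is d = (−9, −18, −12).
AP = (−3, −2, −10), and AP × d = (−156, 54, 36).
|AP × d|² = 28548 and |d|² = 549, so the distance is √(28548/549) = √52 = 2√13.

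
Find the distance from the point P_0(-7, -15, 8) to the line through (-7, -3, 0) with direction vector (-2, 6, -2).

Direction vector d = (-2, 6, -2).
AP = (0, -12, 8); AP·d = -88, |AP|² = 208, |d|² = 44.
distance² = |AP|² − (AP·d)²/|d|² = 208 − 7744/44 = 32, so the distance is 4√2.

4√2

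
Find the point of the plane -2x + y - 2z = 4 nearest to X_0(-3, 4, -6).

The perpendicular from X_0 has direction n = (-2, 1, -2): r = (-3, 4, -6) + t(-2, 1, -2).
Substitute into the plane: n·(X_0 + tn) = 4 gives 22 + 9t = 4, so t = -2.
Foot = (-3, 4, -6) + (-2)·(-2, 1, -2) = (1, 2, -2).

(1, 2, -2)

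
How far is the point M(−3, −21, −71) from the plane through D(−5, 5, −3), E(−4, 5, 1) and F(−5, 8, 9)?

28√33/33

DE = (1, 0, 4) and DF = (0, 3, 12), so a normal is n = DE × DF = (−12, −12, 3).
Then n·(−3, −21, −71) − (−9) = 84.
|n| = √(144 + 144 + 9) = 3√33, so the distance is |84|/(3√33) = 28√33/33.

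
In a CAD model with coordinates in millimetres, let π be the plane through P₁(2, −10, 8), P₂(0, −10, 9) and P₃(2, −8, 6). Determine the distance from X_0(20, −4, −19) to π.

8

P₁P₂ = (−2, 0, 1) and P₁P₃ = (0, 2, −2), so a normal is n = P₁P₂ × P₁P₃ = (−2, −4, −4).
Then n·(20, −4, −19) − 4 = 48.
|n| = √(4 + 16 + 16) = 6, so the distance is |48|/6 = 8.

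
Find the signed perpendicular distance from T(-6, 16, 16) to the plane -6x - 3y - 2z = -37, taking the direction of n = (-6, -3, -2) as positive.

-1

n·T − (-37) = -7.
|n| = 7, so the signed distance is -7/7 = -1.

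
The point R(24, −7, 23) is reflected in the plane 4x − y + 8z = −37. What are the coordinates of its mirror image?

n = (4, −1, 8), |n|² = 81, n·R − (-37) = 324, so t = 324/81 = 4.
Foot F = R − 4·n = (8, −3, −9); the reflection is 2F − R = (−8, 1, −41).

(-8, 1, -41)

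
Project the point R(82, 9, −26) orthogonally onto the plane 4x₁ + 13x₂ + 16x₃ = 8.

(1718/21, 176/21, -562/21)

The perpendicular from R has direction n = (4, 13, 16): r = (82, 9, −26) + λ(4, 13, 16).
Substitute into the plane: n·(R + λn) = 8 gives 29 + 441λ = 8, so λ = -1/21.
Foot = (82, 9, −26) + (-1/21)·(4, 13, 16) = (1718/21, 176/21, −562/21).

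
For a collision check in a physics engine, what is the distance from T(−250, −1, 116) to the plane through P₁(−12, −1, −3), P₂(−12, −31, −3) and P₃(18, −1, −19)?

7

P₁P₂ = (0, −30, 0) and P₁P₃ = (30, 0, −16), so a normal is n = P₁P₂ × P₁P₃ = (480, 0, 900).
Then n·(−250, −1, 116) − (−8460) = −7140.
|n| = √(230400 + 0 + 810000) = 1020, so the distance is |-7140|/1020 = 7.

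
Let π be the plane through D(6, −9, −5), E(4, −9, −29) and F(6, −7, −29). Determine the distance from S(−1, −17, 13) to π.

DE = (−2, 0, −24) and DF = (0, 2, −24), so a normal is n = DE × DF = (48, −48, −4).
Then n·(−1, −17, 13) − 740 = −24.
|n| = √(2304 + 2304 + 16) = 68, so the distance is |-24|/68 = 6/17.

6/17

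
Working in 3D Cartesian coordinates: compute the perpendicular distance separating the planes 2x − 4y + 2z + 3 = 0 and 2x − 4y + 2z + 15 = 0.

Both planes have normal n = (2, −4, 2), |n| = 2√6. Any point on the first plane is at distance |(-15) − (-3)|/|n| = 12/(2√6) = √6 from the second.

√6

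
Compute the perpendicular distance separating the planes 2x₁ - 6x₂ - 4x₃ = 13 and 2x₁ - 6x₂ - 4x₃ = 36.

With common normal n = (2, -6, -4) (|n| = 2√14), the distance is |13 − 36|/|n| = 23/(2√14).

23√14/28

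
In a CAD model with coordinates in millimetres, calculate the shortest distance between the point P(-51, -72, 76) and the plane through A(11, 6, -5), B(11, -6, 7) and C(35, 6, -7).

26/17

AB = (0, -12, 12) and AC = (24, 0, -2), so a normal is n = AB × AC = (24, 288, 288).
Then n·(-51, -72, 76) - 552 = -624.
|n| = √(576 + 82944 + 82944) = 408, so the distance is |-624|/408 = 26/17.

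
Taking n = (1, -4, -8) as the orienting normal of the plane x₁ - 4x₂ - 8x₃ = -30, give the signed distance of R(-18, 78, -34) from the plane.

n·R − (-30) = -28.
|n| = 9, so the signed distance is -28/9.

-28/9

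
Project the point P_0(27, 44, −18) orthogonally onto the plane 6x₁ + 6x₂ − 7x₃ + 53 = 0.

n = (6, 6, −7), |n|² = 121, and n·P_0 − (-53) = 605.
t = 605/121 = 5, so the foot is P_0 − t·n = (27, 44, −18) − 5·(6, 6, −7) = (−3, 14, 17).

(-3, 14, 17)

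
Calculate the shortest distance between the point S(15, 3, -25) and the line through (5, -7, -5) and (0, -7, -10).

5√22

A direction vector is d = (-5, 0, -5).
AP = (10, 10, -20); AP·d = 50, |AP|² = 600, |d|² = 50.
distance² = |AP|² − (AP·d)²/|d|² = 600 − 2500/50 = 550, so the distance is 5√22.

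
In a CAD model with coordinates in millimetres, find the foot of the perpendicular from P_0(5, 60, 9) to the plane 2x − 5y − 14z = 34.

n = (2, −5, −14), |n|² = 225, and n·P_0 − 34 = -450.
t = -450/225 = -2, so the foot is P_0 − t·n = (5, 60, 9) − (-2)·(2, −5, −14) = (9, 50, −19).

(9, 50, -19)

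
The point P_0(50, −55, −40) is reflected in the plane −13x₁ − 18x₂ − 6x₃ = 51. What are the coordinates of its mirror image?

n = (−13, −18, −6), |n|² = 529, n·P_0 − 51 = 529, so t = 529/529 = 1.
Foot F = P_0 − 1·n = (63, −37, −34); the reflection is 2F − P_0 = (76, −19, −28).

(76, -19, -28)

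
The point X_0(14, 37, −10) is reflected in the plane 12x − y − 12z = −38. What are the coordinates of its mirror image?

(-10, 39, 14)

n = (12, −1, −12), |n|² = 289, n·X_0 − (-38) = 289, so t = 289/289 = 1.
Foot F = X_0 − 1·n = (2, 38, 2); the reflection is 2F − X_0 = (−10, 39, 14).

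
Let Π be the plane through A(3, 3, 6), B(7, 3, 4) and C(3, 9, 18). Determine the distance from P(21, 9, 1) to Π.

16√21/21

AB = (4, 0, −2) and AC = (0, 6, 12), so a normal is n = AB × AC = (12, −48, 24).
Then n·(21, 9, 1) − 36 = −192.
|n| = √(144 + 2304 + 576) = 12√21, so the distance is |-192|/(12√21) = 16√21/21.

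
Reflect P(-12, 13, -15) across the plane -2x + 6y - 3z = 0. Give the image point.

(0, -23, 3)

With n = (-2, 6, -3), the signed offset is (n·P − 0)/|n|² = 147/49 = 3.
P' = P − 2t·n = (-12, 13, -15) − 6·(-2, 6, -3) = (0, -23, 3).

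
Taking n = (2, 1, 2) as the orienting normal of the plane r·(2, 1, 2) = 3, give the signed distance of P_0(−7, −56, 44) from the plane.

5

n·P_0 − 3 = 15.
|n| = 3, so the signed distance is 15/3 = 5.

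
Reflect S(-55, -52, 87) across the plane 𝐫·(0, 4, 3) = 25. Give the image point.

With n = (0, 4, 3), the signed offset is (n·S − 25)/|n|² = 28/25.
S' = S − 2t·n = (-55, -52, 87) − (56/25)·(0, 4, 3) = (-55, -1524/25, 2007/25).

(-55, -1524/25, 2007/25)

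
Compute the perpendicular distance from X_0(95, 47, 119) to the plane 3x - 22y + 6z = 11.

d = |3·95 + (-22)·47 + 6·119 − 11| / √(9 + 484 + 36) = |-46| / 23 = 2.

2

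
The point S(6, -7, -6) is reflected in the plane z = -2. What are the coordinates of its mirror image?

n = (0, 0, 1), |n|² = 1, n·S − (-2) = -4, so t = -4/1 = -4.
Foot F = S − (-4)·n = (6, -7, -2); the reflection is 2F − S = (6, -7, 2).

(6, -7, 2)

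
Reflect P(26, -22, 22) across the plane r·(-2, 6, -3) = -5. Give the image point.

n = (-2, 6, -3), |n|² = 49, n·P − (-5) = -245, so t = -245/49 = -5.
Foot F = P − (-5)·n = (16, 8, 7); the reflection is 2F − P = (6, 38, -8).

(6, 38, -8)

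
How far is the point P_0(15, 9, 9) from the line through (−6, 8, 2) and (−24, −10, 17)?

A direction vector is d = (−18, −18, 15).
AP = (21, 1, 7); AP·d = -291, |AP|² = 491, |d|² = 873.
distance² = |AP|² − (AP·d)²/|d|² = 491 − 84681/873 = 394, so the distance is √394.

√394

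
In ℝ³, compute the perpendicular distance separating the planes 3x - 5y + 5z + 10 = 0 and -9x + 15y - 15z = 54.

Divide the second equation by -3 to match normals: 3x - 5y + 5z = -18.
With common normal n = (3, -5, 5) (|n| = √59), the distance is |(-10) − (-18)|/|n| = 8/√59 = 8√59/59.

8/√59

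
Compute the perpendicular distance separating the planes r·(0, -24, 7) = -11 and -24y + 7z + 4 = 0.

Both planes have normal n = (0, -24, 7), |n| = 25. Any point on the first plane is at distance |(-4) − (-11)|/|n| = 7/25 from the second.

7/25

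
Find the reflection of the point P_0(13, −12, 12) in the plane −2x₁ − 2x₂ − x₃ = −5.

(9, -16, 10)

n = (−2, −2, −1), |n|² = 9, n·P_0 − (-5) = -9, so t = -9/9 = -1.
Foot F = P_0 − (-1)·n = (11, −14, 11); the reflection is 2F − P_0 = (9, −16, 10).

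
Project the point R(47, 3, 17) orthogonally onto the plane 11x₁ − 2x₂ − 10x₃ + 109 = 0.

n = (11, −2, −10), |n|² = 225, and n·R − (-109) = 450.
t = 450/225 = 2, so the foot is R − t·n = (47, 3, 17) − 2·(11, −2, −10) = (25, 7, 37).

(25, 7, 37)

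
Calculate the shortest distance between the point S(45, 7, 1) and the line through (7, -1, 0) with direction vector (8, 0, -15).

2√305

Direction vector d = (8, 0, -15).
AP = (38, 8, 1); AP·d = 289, |AP|² = 1509, |d|² = 289.
distance² = |AP|² − (AP·d)²/|d|² = 1509 − 83521/289 = 1220, so the distance is 2√305.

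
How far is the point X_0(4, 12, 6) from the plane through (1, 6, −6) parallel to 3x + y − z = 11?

Parallel planes share the normal n = (3, 1, −1); since (1, 6, −6) lies on the plane, its equation is 3x + y − z = 15.
n = (3, 1, −1); n·P − 15 = 3; |n| = √11; distance = 3/√11.

3√11/11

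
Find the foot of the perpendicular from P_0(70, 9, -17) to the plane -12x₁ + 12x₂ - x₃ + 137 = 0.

(46, 33, -19)

The perpendicular from P_0 has direction n = (-12, 12, -1): r = (70, 9, -17) + t(-12, 12, -1).
Substitute into the plane: n·(P_0 + tn) = -137 gives -715 + 289t = -137, so t = 2.
Foot = (70, 9, -17) + 2·(-12, 12, -1) = (46, 33, -19).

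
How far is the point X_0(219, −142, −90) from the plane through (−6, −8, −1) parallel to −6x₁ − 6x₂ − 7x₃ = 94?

7

Parallel planes share the normal n = (−6, −6, −7); since (−6, −8, −1) lies on the plane, its equation is −6x₁ − 6x₂ − 7x₃ = 91.
Then n·(219, −142, −90) − 91 = 77.
|n| = √(36 + 36 + 49) = 11, so the distance is |77|/11 = 7.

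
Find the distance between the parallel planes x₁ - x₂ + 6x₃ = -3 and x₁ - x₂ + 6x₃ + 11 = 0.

Both planes have normal n = (1, -1, 6), |n| = √38. Any point on the first plane is at distance |(-11) − (-3)|/|n| = 8/√38 from the second.

8/√38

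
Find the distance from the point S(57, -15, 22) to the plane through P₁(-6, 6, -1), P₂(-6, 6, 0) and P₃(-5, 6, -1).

P₁P₂ = (0, 0, 1) and P₁P₃ = (1, 0, 0), so a normal is n = P₁P₂ × P₁P₃ = (0, 1, 0).
Then n·(57, -15, 22) - 6 = -21.
|n| = √(0 + 1 + 0) = 1, so the distance is |-21|/1 = 21.

21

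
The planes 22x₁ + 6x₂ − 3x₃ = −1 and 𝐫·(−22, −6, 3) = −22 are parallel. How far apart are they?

Divide the second equation by -1 to match normals: 22x₁ + 6x₂ − 3x₃ = 22.
Both planes have normal n = (22, 6, −3), |n| = 23. Any point on the first plane is at distance |22 − (-1)|/|n| = 23/23 = 1 from the second.

1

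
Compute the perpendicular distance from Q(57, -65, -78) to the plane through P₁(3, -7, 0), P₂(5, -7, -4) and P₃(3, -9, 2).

14√6/3

P₁P₂ = (2, 0, -4) and P₁P₃ = (0, -2, 2), so a normal is n = P₁P₂ × P₁P₃ = (-8, -4, -4).
d = |(-8)·57 + (-4)·(-65) + (-4)·(-78) − 4| / √(64 + 16 + 16) = |112| / (4√6) = 14√6/3.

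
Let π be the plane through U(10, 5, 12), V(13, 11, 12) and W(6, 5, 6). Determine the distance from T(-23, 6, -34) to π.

17/√61

UV = (3, 6, 0) and UW = (-4, 0, -6), so a normal is n = UV × UW = (-36, 18, 24).
d = |(-36)·(-23) + 18·6 + 24·(-34) − 18| / √(1296 + 324 + 576) = |102| / (6√61) = 17√61/61.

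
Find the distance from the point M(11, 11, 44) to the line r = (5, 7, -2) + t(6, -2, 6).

2√238

Direction vector d = (6, -2, 6).
AP = (6, 4, 46); AP·d = 304, |AP|² = 2168, |d|² = 76.
distance² = |AP|² − (AP·d)²/|d|² = 2168 − 92416/76 = 952, so the distance is 2√238.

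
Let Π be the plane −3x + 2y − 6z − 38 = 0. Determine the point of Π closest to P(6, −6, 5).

(0, -2, -7)

The perpendicular from P has direction n = (−3, 2, −6): r = (6, −6, 5) + λ(−3, 2, −6).
Substitute into the plane: n·(P + λn) = 38 gives -60 + 49λ = 38, so λ = 2.
Foot = (6, −6, 5) + 2·(−3, 2, −6) = (0, −2, −7).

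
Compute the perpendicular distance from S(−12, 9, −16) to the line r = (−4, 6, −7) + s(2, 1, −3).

Direction vector d = (2, 1, −3).
AP = (−8, 3, −9), and AP × d = (0, −42, −14).
|AP × d|² = 1960 and |d|² = 14, so the distance is √(1960/14) = √140 = 2√35.

2√35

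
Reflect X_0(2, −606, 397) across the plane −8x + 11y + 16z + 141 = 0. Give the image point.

n = (−8, 11, 16), |n|² = 441, n·X_0 − (-141) = -189, so t = -189/441 = -3/7.
Foot F = X_0 − (-3/7)·n = (−10/7, −4209/7, 2827/7); the reflection is 2F − X_0 = (−34/7, −4176/7, 2875/7).

(-34/7, -4176/7, 2875/7)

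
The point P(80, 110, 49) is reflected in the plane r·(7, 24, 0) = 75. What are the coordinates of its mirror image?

With n = (7, 24, 0), the signed offset is (n·P − 75)/|n|² = 3125/625 = 5.
P' = P − 2t·n = (80, 110, 49) − 10·(7, 24, 0) = (10, -130, 49).

(10, -130, 49)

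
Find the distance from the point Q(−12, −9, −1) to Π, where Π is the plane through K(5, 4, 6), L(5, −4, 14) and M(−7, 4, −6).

√3

KL = (0, −8, 8) and KM = (−12, 0, −12), so a normal is n = KL × KM = (96, −96, −96).
Then n·(−12, −9, −1) − (−480) = 288.
|n| = √(9216 + 9216 + 9216) = 96√3, so the distance is |288|/(96√3) = √3.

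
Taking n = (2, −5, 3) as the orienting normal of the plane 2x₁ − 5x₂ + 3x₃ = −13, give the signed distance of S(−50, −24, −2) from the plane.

n·S − (-13) = 27.
|n| = √38, so the signed distance is 27√38/38.

27√38/38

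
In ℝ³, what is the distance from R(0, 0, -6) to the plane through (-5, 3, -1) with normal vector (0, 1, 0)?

The plane has equation n·(r − (-5, 3, -1)) = 0, i.e. n·r = 3.
Then n·(0, 0, -6) - 3 = -3.
|n| = √(0 + 1 + 0) = 1, so the distance is |-3|/1 = 3.

3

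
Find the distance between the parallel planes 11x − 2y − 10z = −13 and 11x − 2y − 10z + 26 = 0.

13/15

With common normal n = (11, −2, −10) (|n| = 15), the distance is |(-13) − (-26)|/|n| = 13/15.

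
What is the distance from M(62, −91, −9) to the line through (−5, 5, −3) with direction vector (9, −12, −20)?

Direction vector d = (9, −12, −20).
AP = (67, −96, −6), and AP × d = (1848, 1286, 60).
|AP × d|² = 5072500 and |d|² = 625, so the distance is √(5072500/625) = √8116 = 2√2029.

2√2029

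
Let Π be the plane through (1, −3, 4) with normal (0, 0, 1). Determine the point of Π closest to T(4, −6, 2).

The perpendicular from T has direction n = (0, 0, 1): r = (4, −6, 2) + μ(0, 0, 1).
Substitute into the plane: n·(T + μn) = 4 gives 2 + 1μ = 4, so μ = 2.
Foot = (4, −6, 2) + 2·(0, 0, 1) = (4, −6, 4).

(4, -6, 4)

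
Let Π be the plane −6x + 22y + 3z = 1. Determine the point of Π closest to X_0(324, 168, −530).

(7494/23, 3710/23, -12211/23)

The perpendicular from X_0 has direction n = (−6, 22, 3): r = (324, 168, −530) + μ(−6, 22, 3).
Substitute into the plane: n·(X_0 + μn) = 1 gives 162 + 529μ = 1, so μ = -7/23.
Foot = (324, 168, −530) + (-7/23)·(−6, 22, 3) = (7494/23, 3710/23, −12211/23).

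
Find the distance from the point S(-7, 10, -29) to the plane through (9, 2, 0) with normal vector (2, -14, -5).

1/15

The plane has equation n·(r − (9, 2, 0)) = 0, i.e. n·r = -10.
n = (2, -14, -5); n·P − (-10) = 1; |n| = 15; distance = 1/15.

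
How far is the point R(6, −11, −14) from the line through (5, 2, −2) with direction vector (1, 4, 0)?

√161

Direction vector d = (1, 4, 0).
AP = (1, −13, −12); AP·d = -51, |AP|² = 314, |d|² = 17.
distance² = |AP|² − (AP·d)²/|d|² = 314 − 2601/17 = 161, so the distance is √161.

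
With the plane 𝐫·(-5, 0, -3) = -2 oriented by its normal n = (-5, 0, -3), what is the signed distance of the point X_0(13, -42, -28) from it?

n·X_0 − (-2) = 21.
|n| = √34, so the signed distance is 21√34/34.

21√34/34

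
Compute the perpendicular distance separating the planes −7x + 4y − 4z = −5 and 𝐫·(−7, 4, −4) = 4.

With common normal n = (−7, 4, −4) (|n| = 9), the distance is |(-5) − 4|/|n| = 9/9 = 1.

1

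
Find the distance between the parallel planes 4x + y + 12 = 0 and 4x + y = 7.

19√17/17

Both planes have normal n = (4, 1, 0), |n| = √17. Any point on the first plane is at distance |7 − (-12)|/|n| = 19/√17 = 19√17/17 from the second.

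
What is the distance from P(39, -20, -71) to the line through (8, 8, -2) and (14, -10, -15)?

A direction vector is d = (6, -18, -13).
AP = (31, -28, -69), and AP × d = (-878, -11, -390).
|AP × d|² = 923105 and |d|² = 529, so the distance is √(923105/529) = √1745.

√1745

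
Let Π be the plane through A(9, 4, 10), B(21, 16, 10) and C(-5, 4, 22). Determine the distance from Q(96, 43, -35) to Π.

AB = (12, 12, 0) and AC = (-14, 0, 12), so a normal is n = AB × AC = (144, -144, 168).
d = |144·96 + (-144)·43 + 168·(-35) − 2400| / √(20736 + 20736 + 28224) = |-648| / 264 = 27/11.

27/11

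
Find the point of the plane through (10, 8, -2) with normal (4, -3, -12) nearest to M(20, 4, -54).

(4, 16, -6)

The perpendicular from M has direction n = (4, -3, -12): r = (20, 4, -54) + λ(4, -3, -12).
Substitute into the plane: n·(M + λn) = 40 gives 716 + 169λ = 40, so λ = -4.
Foot = (20, 4, -54) + (-4)·(4, -3, -12) = (4, 16, -6).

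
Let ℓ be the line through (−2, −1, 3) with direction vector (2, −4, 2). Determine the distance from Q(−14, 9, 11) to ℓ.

2√53

Direction vector d = (2, −4, 2).
AP = (−12, 10, 8), and AP × d = (52, 40, 28).
|AP × d|² = 5088 and |d|² = 24, so the distance is √(5088/24) = √212 = 2√53.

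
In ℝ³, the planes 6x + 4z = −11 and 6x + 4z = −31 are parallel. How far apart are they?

10/√13

With common normal n = (6, 0, 4) (|n| = 2√13), the distance is |(-11) − (-31)|/|n| = 20/(2√13) = 10/√13.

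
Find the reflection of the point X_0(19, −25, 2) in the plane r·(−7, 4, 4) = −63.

(-9, -9, 18)

n = (−7, 4, 4), |n|² = 81, n·X_0 − (-63) = -162, so t = -162/81 = -2.
Foot F = X_0 − (-2)·n = (5, −17, 10); the reflection is 2F − X_0 = (−9, −9, 18).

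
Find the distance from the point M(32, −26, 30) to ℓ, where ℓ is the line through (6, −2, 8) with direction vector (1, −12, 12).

2√145

Direction vector d = (1, −12, 12).
AP = (26, −24, 22), and AP × d = (−24, −290, −288).
|AP × d|² = 167620 and |d|² = 289, so the distance is √(167620/289) = √580 = 2√145.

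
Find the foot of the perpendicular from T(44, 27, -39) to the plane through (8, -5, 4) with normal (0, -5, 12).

n = (0, -5, 12), |n|² = 169, and n·T − 73 = -676.
t = -676/169 = -4, so the foot is T − t·n = (44, 27, -39) − (-4)·(0, -5, 12) = (44, 7, 9).

(44, 7, 9)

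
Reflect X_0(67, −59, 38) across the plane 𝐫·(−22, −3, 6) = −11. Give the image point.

(-21, -71, 62)

With n = (−22, −3, 6), the signed offset is (n·X_0 − (-11))/|n|² = -1058/529 = -2.
X_0' = X_0 − 2t·n = (67, −59, 38) − (-4)·(−22, −3, 6) = (−21, −71, 62).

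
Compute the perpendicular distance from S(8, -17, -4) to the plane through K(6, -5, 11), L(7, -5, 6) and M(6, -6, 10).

KL = (1, 0, -5) and KM = (0, -1, -1), so a normal is n = KL × KM = (-5, 1, -1).
Then n·(8, -17, -4) - (-46) = -7.
|n| = √(25 + 1 + 1) = 3√3, so the distance is |-7|/(3√3) = 7√3/9.

7/(3√3)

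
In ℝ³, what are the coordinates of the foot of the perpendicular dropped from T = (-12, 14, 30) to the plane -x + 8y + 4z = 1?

n = (-1, 8, 4), |n|² = 81, and n·T − 1 = 243.
t = 243/81 = 3, so the foot is T − t·n = (-12, 14, 30) − 3·(-1, 8, 4) = (-9, -10, 18).

(-9, -10, 18)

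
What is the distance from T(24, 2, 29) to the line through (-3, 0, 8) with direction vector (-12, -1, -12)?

Direction vector d = (-12, -1, -12).
AP = (27, 2, 21), and AP × d = (-3, 72, -3).
|AP × d|² = 5202 and |d|² = 289, so the distance is √(5202/289) = √18 = 3√2.

3√2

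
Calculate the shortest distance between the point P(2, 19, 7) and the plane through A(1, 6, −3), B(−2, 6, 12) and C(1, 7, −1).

AB = (−3, 0, 15) and AC = (0, 1, 2), so a normal is n = AB × AC = (−15, 6, −3).
Then n·(2, 19, 7) − 30 = 33.
|n| = √(225 + 36 + 9) = 3√30, so the distance is |33|/(3√30) = 11√30/30.

11√30/30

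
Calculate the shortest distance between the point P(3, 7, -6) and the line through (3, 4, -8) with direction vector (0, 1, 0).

Direction vector d = (0, 1, 0).
AP = (0, 3, 2), and AP × d = (-2, 0, 0).
|AP × d|² = 4 and |d|² = 1, so the distance is √4 = 2.

2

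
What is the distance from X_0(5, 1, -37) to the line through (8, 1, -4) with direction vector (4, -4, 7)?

Direction vector d = (4, -4, 7).
AP = (-3, 0, -33), and AP × d = (-132, -111, 12).
|AP × d|² = 29889 and |d|² = 81, so the distance is √(29889/81) = √369 = 3√41.

3√41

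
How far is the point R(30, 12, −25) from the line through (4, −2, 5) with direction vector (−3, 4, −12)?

Direction vector d = (−3, 4, −12).
AP = (26, 14, −30); AP·d = 338, |AP|² = 1772, |d|² = 169.
distance² = |AP|² − (AP·d)²/|d|² = 1772 − 114244/169 = 1096, so the distance is 2√274.

2√274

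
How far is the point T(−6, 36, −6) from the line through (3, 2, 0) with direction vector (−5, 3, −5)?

√742

Direction vector d = (−5, 3, −5).
AP = (−9, 34, −6), and AP × d = (−152, −15, 143).
|AP × d|² = 43778 and |d|² = 59, so the distance is √(43778/59) = √742.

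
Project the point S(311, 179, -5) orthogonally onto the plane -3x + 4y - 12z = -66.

n = (-3, 4, -12), |n|² = 169, and n·S − (-66) = -91.
t = -91/169 = -7/13, so the foot is S − t·n = (311, 179, -5) − (-7/13)·(-3, 4, -12) = (4022/13, 2355/13, -149/13).

(4022/13, 2355/13, -149/13)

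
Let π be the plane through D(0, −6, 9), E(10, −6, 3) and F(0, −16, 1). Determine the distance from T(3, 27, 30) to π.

DE = (10, 0, −6) and DF = (0, −10, −8), so a normal is n = DE × DF = (−60, 80, −100).
Then n·(3, 27, 30) − (−1380) = 360.
|n| = √(3600 + 6400 + 10000) = 100√2, so the distance is |360|/(100√2) = 9√2/5.

9√2/5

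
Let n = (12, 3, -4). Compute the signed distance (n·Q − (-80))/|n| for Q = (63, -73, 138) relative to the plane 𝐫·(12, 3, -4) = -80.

5

n·Q − (-80) = 65.
|n| = 13, so the signed distance is 65/13 = 5.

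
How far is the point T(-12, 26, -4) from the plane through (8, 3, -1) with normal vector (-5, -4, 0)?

8√41/41

The plane has equation n·(r − (8, 3, -1)) = 0, i.e. n·r = -52.
d = |(-5)·(-12) + (-4)·26 − (-52)| / √(25 + 16 + 0) = |8| / √41 = 8√41/41.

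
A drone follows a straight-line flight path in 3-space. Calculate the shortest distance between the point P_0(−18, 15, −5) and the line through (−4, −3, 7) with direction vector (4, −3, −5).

√614

Direction vector d = (4, −3, −5).
AP = (−14, 18, −12); AP·d = -50, |AP|² = 664, |d|² = 50.
distance² = |AP|² − (AP·d)²/|d|² = 664 − 2500/50 = 614, so the distance is √614.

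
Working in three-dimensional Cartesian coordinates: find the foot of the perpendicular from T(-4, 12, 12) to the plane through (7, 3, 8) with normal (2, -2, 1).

n = (2, -2, 1), |n|² = 9, and n·T − 16 = -36.
t = -36/9 = -4, so the foot is T − t·n = (-4, 12, 12) − (-4)·(2, -2, 1) = (4, 4, 16).

(4, 4, 16)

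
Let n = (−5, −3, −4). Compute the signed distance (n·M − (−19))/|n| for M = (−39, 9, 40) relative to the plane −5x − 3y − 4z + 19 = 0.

n·M − (-19) = 27.
|n| = 5√2, so the signed distance is 27/(5√2).

27/(5√2)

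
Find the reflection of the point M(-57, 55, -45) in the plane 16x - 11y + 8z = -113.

(71, -33, 19)

With n = (16, -11, 8), the signed offset is (n·M − (-113))/|n|² = -1764/441 = -4.
M' = M − 2t·n = (-57, 55, -45) − (-8)·(16, -11, 8) = (71, -33, 19).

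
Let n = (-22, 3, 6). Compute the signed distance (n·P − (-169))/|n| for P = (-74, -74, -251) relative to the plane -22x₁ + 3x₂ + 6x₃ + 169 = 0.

n·P − (-169) = 69.
|n| = 23, so the signed distance is 69/23 = 3.

3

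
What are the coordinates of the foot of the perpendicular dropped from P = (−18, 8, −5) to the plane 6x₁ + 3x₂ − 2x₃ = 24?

n = (6, 3, −2), |n|² = 49, and n·P − 24 = -98.
t = -98/49 = -2, so the foot is P − t·n = (−18, 8, −5) − (-2)·(6, 3, −2) = (−6, 14, −9).

(-6, 14, -9)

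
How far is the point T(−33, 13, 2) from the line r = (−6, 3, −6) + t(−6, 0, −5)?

Direction vector d = (−6, 0, −5).
AP = (−27, 10, 8); AP·d = 122, |AP|² = 893, |d|² = 61.
distance² = |AP|² − (AP·d)²/|d|² = 893 − 14884/61 = 649, so the distance is √649.

√649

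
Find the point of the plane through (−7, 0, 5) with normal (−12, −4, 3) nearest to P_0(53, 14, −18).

(-7, -6, -3)

n = (−12, −4, 3), |n|² = 169, and n·P_0 − 99 = -845.
t = -845/169 = -5, so the foot is P_0 − t·n = (53, 14, −18) − (-5)·(−12, −4, 3) = (−7, −6, −3).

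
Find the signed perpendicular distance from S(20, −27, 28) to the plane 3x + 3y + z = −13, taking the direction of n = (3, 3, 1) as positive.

n·S − (-13) = 20.
|n| = √19, so the signed distance is 20/√19.

20/√19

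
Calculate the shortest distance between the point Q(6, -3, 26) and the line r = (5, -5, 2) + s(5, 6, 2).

Direction vector d = (5, 6, 2).
AP = (1, 2, 24), and AP × d = (-140, 118, -4).
|AP × d|² = 33540 and |d|² = 65, so the distance is √(33540/65) = √516 = 2√129.

2√129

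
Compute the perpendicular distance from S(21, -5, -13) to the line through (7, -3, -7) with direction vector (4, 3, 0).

Direction vector d = (4, 3, 0).
AP = (14, -2, -6), and AP × d = (18, -24, 50).
|AP × d|² = 3400 and |d|² = 25, so the distance is √(3400/25) = √136 = 2√34.

2√34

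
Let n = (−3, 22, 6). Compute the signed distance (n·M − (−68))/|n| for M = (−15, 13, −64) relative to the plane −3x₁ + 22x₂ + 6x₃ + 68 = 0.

n·M − (-68) = 15.
|n| = 23, so the signed distance is 15/23.

15/23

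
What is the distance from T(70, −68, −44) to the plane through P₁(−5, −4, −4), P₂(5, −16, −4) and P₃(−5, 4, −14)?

30/√77

P₁P₂ = (10, −12, 0) and P₁P₃ = (0, 8, −10), so a normal is n = P₁P₂ × P₁P₃ = (120, 100, 80).
d = |120·70 + 100·(-68) + 80·(-44) − (-1320)| / √(14400 + 10000 + 6400) = |-600| / (20√77) = 30√77/77.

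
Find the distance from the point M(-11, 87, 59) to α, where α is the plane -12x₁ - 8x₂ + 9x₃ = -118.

5

Normal vector n = (-12, -8, 9), and n·(-11, 87, 59) - (-118) = 85.
|n| = √(144 + 64 + 81) = 17, so the distance is |85|/17 = 5.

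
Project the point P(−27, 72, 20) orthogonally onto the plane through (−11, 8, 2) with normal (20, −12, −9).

n = (20, −12, −9), |n|² = 625, and n·P − (-334) = -1250.
t = -1250/625 = -2, so the foot is P − t·n = (−27, 72, 20) − (-2)·(20, −12, −9) = (13, 48, 2).

(13, 48, 2)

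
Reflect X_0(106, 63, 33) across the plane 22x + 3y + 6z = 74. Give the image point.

(-114, 33, -27)

With n = (22, 3, 6), the signed offset is (n·X_0 − 74)/|n|² = 2645/529 = 5.
X_0' = X_0 − 2t·n = (106, 63, 33) − 10·(22, 3, 6) = (−114, 33, −27).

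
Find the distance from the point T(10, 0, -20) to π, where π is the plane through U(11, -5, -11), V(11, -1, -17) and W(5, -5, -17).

UV = (0, 4, -6) and UW = (-6, 0, -6), so a normal is n = UV × UW = (-24, 36, 24).
Then n·(10, 0, -20) - (-708) = -12.
|n| = √(576 + 1296 + 576) = 12√17, so the distance is |-12|/(12√17) = √17/17.

√17/17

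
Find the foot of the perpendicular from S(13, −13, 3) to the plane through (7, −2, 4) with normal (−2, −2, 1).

n = (−2, −2, 1), |n|² = 9, and n·S − (-6) = 9.
t = 9/9 = 1, so the foot is S − t·n = (13, −13, 3) − 1·(−2, −2, 1) = (15, −11, 2).

(15, -11, 2)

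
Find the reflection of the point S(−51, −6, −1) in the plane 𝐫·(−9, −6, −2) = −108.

With n = (−9, −6, −2), the signed offset is (n·S − (-108))/|n|² = 605/121 = 5.
S' = S − 2t·n = (−51, −6, −1) − 10·(−9, −6, −2) = (39, 54, 19).

(39, 54, 19)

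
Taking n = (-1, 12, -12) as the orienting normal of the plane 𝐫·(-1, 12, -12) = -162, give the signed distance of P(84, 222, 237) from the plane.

-6

n·P − (-162) = -102.
|n| = 17, so the signed distance is -102/17 = -6.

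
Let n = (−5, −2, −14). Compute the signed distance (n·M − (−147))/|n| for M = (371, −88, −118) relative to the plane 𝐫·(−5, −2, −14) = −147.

n·M − (-147) = 120.
|n| = 15, so the signed distance is 120/15 = 8.

8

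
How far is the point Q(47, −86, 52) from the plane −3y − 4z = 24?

26/5

Normal vector n = (0, −3, −4), and n·(47, −86, 52) − 24 = 26.
|n| = √(0 + 9 + 16) = 5, so the distance is |26|/5 = 26/5.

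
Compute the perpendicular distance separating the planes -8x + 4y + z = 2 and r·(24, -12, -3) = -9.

Divide the second equation by -3 to match normals: -8x + 4y + z = 3.
Both planes have normal n = (-8, 4, 1), |n| = 9. Any point on the first plane is at distance |3 − 2|/|n| = 1/9 from the second.

1/9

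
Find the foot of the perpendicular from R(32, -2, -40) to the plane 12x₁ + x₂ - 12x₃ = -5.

n = (12, 1, -12), |n|² = 289, and n·R − (-5) = 867.
t = 867/289 = 3, so the foot is R − t·n = (32, -2, -40) − 3·(12, 1, -12) = (-4, -5, -4).

(-4, -5, -4)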